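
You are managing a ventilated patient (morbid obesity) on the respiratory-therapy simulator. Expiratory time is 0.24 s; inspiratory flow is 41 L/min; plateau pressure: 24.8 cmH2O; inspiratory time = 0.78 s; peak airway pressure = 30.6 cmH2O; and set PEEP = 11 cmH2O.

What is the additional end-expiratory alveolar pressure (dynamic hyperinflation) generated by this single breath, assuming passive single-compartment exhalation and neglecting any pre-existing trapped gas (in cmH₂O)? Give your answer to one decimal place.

Flow: 41 L/min ÷ 60 = 0.6833 L/s.
Vt = flow × Ti = 0.6833 L/s × 0.78 s × 1000 mL/L = 532.97 mL.
R = (PIP − Pplat)/V̇ = (30.6 − 24.8) / 0.6833 = 5.8/0.6833 = 8.488 cmH2O·s/L.
C = Vt/(Pplat − PEEP) = 532.97 / (24.8 − 11) = 532.97/13.8 = 38.621 mL/cmH2O.
τ = R × C = 8.488 × 0.03862 L/cmH2O = 0.3278 s.
Fraction remaining = e^(−Te/τ) = e^(−0.24/0.3278) = 0.4809; trapped volume = 532.97 × 0.4809 = 256.31 mL.
Additional alveolar pressure from trapping ≈ V_trapped / C = 256.31 / 38.621 = 6.637 cmH2O.

6.6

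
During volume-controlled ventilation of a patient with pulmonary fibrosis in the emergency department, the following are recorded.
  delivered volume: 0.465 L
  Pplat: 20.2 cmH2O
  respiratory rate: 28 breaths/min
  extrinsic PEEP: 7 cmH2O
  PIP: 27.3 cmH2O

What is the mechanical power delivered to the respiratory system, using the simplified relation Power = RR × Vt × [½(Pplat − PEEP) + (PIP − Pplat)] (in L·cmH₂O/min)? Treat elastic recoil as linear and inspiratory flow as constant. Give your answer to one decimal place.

Per-breath work = Vt × [½(Pplat−PEEP) + (PIP−Pplat)] = 0.465 × [0.5×13.2 + 7.1] = 0.465 × 13.7 = 6.371 L·cmH2O.
Power = 28 × 6.371 = 178.39 L·cmH2O/min.

178.4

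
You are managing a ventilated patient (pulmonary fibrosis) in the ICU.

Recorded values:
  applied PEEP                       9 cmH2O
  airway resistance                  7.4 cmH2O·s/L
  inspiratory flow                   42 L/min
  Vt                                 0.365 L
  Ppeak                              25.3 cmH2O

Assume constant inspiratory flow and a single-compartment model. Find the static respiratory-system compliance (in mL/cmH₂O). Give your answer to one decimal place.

32.8

Flow: 42 L/min ÷ 60 = 0.7 L/s.
Equation of motion (constant flow): PIP = Vt/C + R·V̇ + PEEP.
Vt/C = PIP − R·V̇ − PEEP = 25.3 − 7.4×0.7 − 9 = 25.3 − 5.18 − 9 = 11.12 cmH2O.
C = Vt / 11.12 = 365 / 11.12 = 32.824 mL/cmH2O.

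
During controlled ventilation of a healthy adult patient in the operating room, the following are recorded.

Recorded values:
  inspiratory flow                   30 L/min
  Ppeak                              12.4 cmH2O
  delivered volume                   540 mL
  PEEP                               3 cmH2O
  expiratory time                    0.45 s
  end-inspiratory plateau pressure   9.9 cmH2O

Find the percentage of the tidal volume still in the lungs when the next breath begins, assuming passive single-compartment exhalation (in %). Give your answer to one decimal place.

31.7

Flow: 30 L/min ÷ 60 = 0.5 L/s.
R = (PIP − Pplat)/V̇ = (12.4 − 9.9) / 0.5 = 2.5/0.5 = 5.0 cmH2O·s/L.
C = Vt/(Pplat − PEEP) = 540.0 / (9.9 − 3) = 540.0/6.9 = 78.261 mL/cmH2O.
τ = R × C = 5.0 × 0.07826 L/cmH2O = 0.3913 s.
Fraction remaining at end-expiration = e^(−Te/τ) = e^(−0.45/0.3913) = 0.3166 → 31.66%.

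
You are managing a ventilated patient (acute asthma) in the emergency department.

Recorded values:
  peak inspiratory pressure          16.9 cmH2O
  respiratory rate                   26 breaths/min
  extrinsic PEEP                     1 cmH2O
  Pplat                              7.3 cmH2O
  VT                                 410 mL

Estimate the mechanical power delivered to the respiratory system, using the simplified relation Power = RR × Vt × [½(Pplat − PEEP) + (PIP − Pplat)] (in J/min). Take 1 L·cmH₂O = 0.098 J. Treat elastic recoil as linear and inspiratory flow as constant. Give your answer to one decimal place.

13.3

Per-breath work = Vt × [½(Pplat−PEEP) + (PIP−Pplat)] = 0.410 × [0.5×6.3 + 9.6] = 0.410 × 12.75 = 5.228 L·cmH2O.
Power = 26 × 5.228 = 135.93 L·cmH2O/min.
× 0.098 J/(L·cmH2O) → 13.321 J/min.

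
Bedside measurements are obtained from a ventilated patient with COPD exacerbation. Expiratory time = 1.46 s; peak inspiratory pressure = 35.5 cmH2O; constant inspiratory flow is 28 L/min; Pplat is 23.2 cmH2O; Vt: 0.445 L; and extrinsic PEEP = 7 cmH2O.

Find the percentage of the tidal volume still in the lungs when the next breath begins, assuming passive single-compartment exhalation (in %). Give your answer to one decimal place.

13.3

Flow: 28 L/min ÷ 60 = 0.4667 L/s.
R = (PIP − Pplat)/V̇ = (35.5 − 23.2) / 0.4667 = 12.3/0.4667 = 26.355 cmH2O·s/L.
C = Vt/(Pplat − PEEP) = 445.0 / (23.2 − 7) = 445.0/16.2 = 27.469 mL/cmH2O.
τ = R × C = 26.355 × 0.02747 L/cmH2O = 0.724 s.
Fraction remaining at end-expiration = e^(−Te/τ) = e^(−1.46/0.724) = 0.1331 → 13.31%.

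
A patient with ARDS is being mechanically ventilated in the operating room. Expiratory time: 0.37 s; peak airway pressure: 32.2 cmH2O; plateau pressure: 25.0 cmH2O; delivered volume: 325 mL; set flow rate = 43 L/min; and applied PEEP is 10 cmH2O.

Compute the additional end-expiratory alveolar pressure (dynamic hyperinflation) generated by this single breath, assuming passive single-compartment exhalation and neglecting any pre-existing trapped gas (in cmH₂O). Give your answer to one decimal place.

Flow: 43 L/min ÷ 60 = 0.7167 L/s.
R = (PIP − Pplat)/V̇ = (32.2 − 25.0) / 0.7167 = 7.2/0.7167 = 10.046 cmH2O·s/L.
C = Vt/(Pplat − PEEP) = 325.0 / (25.0 − 10) = 325.0/15.0 = 21.667 mL/cmH2O.
τ = R × C = 10.046 × 0.02167 L/cmH2O = 0.2177 s.
Fraction remaining = e^(−Te/τ) = e^(−0.37/0.2177) = 0.1828; trapped volume = 325.0 × 0.1828 = 59.41 mL.
Additional alveolar pressure from trapping ≈ V_trapped / C = 59.41 / 21.667 = 2.742 cmH2O.

2.7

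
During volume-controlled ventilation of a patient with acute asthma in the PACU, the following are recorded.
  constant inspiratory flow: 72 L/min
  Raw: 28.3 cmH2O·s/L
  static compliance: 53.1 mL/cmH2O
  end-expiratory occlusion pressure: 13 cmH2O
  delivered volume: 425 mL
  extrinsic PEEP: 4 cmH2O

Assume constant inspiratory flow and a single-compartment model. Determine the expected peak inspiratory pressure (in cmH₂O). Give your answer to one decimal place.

Flow: 72 L/min ÷ 60 = 1.2 L/s.
Total PEEP = 13 cmH2O (set 4 + intrinsic 9); this is the baseline alveolar pressure.
Equation of motion (constant flow): PIP = Vt/C + R·V̇ + PEEP.
PIP = 425/53.1 + 28.3×1.2 + 13 = 8.004 + 33.96 + 13 = 54.964 cmH2O.

55.0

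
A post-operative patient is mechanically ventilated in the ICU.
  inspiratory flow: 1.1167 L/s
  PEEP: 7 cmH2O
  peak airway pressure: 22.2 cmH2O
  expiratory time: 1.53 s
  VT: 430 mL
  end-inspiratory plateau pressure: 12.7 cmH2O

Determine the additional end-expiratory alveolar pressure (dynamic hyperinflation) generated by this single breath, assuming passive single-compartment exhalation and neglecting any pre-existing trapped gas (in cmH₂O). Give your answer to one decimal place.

R = (PIP − Pplat)/V̇ = (22.2 − 12.7) / 1.1167 = 9.5/1.1167 = 8.507 cmH2O·s/L.
C = Vt/(Pplat − PEEP) = 430.0 / (12.7 − 7) = 430.0/5.7 = 75.439 mL/cmH2O.
τ = R × C = 8.507 × 0.07544 L/cmH2O = 0.6418 s.
Fraction remaining = e^(−Te/τ) = e^(−1.53/0.6418) = 0.09219; trapped volume = 430.0 × 0.09219 = 39.642 mL.
Additional alveolar pressure from trapping ≈ V_trapped / C = 39.642 / 75.439 = 0.5255 cmH2O.

0.5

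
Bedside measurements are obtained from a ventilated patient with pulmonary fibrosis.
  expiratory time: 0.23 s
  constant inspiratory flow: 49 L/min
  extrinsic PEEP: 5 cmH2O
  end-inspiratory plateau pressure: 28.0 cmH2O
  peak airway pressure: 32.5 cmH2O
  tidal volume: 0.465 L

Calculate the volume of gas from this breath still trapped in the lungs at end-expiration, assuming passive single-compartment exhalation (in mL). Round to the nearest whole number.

Flow: 49 L/min ÷ 60 = 0.8167 L/s.
R = (PIP − Pplat)/V̇ = (32.5 − 28.0) / 0.8167 = 4.5/0.8167 = 5.51 cmH2O·s/L.
C = Vt/(Pplat − PEEP) = 465.0 / (28.0 − 5) = 465.0/23.0 = 20.217 mL/cmH2O.
τ = R × C = 5.51 × 0.02022 L/cmH2O = 0.1114 s.
Fraction remaining = e^(−Te/τ) = e^(−0.23/0.1114) = 0.1269.
Trapped volume = 465.0 × 0.1269 = 59.009 mL.

59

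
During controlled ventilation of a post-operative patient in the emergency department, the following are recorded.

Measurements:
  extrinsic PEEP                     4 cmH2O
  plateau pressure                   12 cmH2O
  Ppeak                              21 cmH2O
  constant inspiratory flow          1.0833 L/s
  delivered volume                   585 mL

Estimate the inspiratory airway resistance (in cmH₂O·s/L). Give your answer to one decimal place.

8.3

Raw = (PIP − Pplat) / flow = (21 − 12) / 1.0833 = 9.0 / 1.0833 = 8.308 cmH2O·s/L.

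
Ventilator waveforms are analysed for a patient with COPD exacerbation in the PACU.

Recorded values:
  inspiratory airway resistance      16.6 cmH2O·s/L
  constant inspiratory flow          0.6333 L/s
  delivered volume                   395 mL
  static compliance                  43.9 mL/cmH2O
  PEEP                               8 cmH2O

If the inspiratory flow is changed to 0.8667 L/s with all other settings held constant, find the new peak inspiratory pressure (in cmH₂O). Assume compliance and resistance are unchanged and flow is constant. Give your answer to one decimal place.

PIP = Vt/C + R·V̇ + PEEP (constant-flow equation of motion).
Only the resistive term changes: ΔPIP = R × ΔV̇ = 16.6 × (0.8667 − 0.6333) = 16.6 × 0.2334 = 3.874 cmH2O.
Original PIP = 395/43.9 + 16.6×0.6333 + 8 = 27.511 cmH2O; new PIP = 27.511 + (3.874) = 31.385 cmH2O.

31.4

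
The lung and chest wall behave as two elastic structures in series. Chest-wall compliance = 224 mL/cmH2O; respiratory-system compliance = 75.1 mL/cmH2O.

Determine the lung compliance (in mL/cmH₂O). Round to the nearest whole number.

113

1/CL = 1/Crs − 1/Ccw.
1/CL = 1/75.1 − 1/224 = 0.008851.
CL = 112.98 mL/cmH2O.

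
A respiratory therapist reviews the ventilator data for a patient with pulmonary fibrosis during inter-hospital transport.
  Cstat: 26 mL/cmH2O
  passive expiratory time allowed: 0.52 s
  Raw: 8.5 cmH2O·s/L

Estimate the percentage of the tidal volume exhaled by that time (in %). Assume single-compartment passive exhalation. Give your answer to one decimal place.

τ = R × C = 8.5 × 26 mL/cmH2O = 8.5 × 0.026 L/cmH2O = 0.221 s.
Passive exhalation: V(t)/V₀ = e^(−t/τ) = e^(−0.52/0.221) = 0.09509.
Fraction exhaled = 1 − 0.09509 = 0.9049 → 90.49%.

90.5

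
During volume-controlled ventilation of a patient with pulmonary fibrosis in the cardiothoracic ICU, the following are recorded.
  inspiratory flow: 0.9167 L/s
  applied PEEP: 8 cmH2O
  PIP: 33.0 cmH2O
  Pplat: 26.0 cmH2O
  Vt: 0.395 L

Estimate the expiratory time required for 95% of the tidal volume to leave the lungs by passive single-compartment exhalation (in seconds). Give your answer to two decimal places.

R = (PIP − Pplat)/V̇ = (33.0 − 26.0) / 0.9167 = 7.0/0.9167 = 7.636 cmH2O·s/L.
C = Vt/(Pplat − PEEP) = 395.0 / (26.0 − 8) = 395.0/18.0 = 21.944 mL/cmH2O.
τ = R × C = 7.636 × 0.02194 L/cmH2O = 0.1675 s.
t = −τ·ln(1 − 0.95) = −0.1675·ln(0.05) = 0.5018 s.

0.50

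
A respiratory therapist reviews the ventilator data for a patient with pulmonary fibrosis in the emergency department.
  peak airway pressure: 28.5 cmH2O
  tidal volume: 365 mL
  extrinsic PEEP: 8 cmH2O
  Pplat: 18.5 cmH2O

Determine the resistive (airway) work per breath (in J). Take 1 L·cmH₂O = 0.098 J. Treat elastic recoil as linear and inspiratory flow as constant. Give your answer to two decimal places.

With constant inspiratory flow the resistive pressure is constant at PIP − Pplat = 28.5 − 18.5 = 10.0 cmH2O, so resistive work = 10.0 × 0.365 = 3.65 L·cmH2O.
× 0.098 J/(L·cmH2O) → 0.3577 J.

0.36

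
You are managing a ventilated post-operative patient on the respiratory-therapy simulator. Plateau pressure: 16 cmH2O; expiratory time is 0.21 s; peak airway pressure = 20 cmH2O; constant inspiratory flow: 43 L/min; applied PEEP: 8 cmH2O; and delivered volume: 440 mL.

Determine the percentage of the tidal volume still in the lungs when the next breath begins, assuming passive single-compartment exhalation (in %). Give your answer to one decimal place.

50.5

Flow: 43 L/min ÷ 60 = 0.7167 L/s.
R = (PIP − Pplat)/V̇ = (20 − 16) / 0.7167 = 4.0/0.7167 = 5.581 cmH2O·s/L.
C = Vt/(Pplat − PEEP) = 440.0 / (16 − 8) = 440.0/8.0 = 55.0 mL/cmH2O.
τ = R × C = 5.581 × 0.055 L/cmH2O = 0.307 s.
Fraction remaining at end-expiration = e^(−Te/τ) = e^(−0.21/0.307) = 0.5046 → 50.46%.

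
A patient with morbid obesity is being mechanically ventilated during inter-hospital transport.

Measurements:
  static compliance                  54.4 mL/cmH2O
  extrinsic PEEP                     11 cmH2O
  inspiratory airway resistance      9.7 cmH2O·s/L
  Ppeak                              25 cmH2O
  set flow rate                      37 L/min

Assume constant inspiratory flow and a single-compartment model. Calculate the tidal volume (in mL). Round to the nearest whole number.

436

Flow: 37 L/min ÷ 60 = 0.6167 L/s.
Equation of motion (constant flow): PIP = Vt/C + R·V̇ + PEEP.
Vt/C = PIP − R·V̇ − PEEP = 25 − 5.982 − 11 = 8.018 cmH2O.
Vt = C × 8.018 = 54.4 × 8.018 = 436.18 mL.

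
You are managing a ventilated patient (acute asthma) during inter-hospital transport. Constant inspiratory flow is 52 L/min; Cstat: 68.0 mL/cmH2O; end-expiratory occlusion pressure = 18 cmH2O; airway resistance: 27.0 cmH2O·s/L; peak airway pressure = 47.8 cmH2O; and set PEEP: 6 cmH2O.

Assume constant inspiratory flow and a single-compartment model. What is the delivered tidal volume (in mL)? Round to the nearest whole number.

Flow: 52 L/min ÷ 60 = 0.8667 L/s.
Total PEEP = 18 cmH2O (set 6 + intrinsic 12); this is the baseline alveolar pressure.
Equation of motion (constant flow): PIP = Vt/C + R·V̇ + PEEP.
Vt/C = PIP − R·V̇ − PEEP = 47.8 − 23.401 − 18 = 6.399 cmH2O.
Vt = C × 6.399 = 68.0 × 6.399 = 435.13 mL.

435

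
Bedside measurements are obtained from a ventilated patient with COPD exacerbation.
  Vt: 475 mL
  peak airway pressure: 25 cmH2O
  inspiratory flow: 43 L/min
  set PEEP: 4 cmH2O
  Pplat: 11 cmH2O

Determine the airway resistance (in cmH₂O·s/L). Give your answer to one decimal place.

Flow: 43 L/min ÷ 60 = 0.7167 L/s.
Raw = (PIP − Pplat) / flow = (25 − 11) / 0.7167 = 14.0 / 0.7167 = 19.534 cmH2O·s/L.

19.5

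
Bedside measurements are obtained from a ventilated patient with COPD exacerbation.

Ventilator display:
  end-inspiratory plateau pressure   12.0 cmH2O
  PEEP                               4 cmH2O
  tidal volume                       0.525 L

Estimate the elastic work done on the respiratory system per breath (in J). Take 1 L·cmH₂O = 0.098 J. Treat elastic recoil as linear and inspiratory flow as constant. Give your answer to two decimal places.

Elastic work ≈ ½ × (Pplat − PEEP) × Vt = 0.5 × (12.0 − 4) × 0.525 L = 0.5 × 8.0 × 0.525 = 2.1 L·cmH2O.
× 0.098 J/(L·cmH2O) → 0.2058 J.

0.21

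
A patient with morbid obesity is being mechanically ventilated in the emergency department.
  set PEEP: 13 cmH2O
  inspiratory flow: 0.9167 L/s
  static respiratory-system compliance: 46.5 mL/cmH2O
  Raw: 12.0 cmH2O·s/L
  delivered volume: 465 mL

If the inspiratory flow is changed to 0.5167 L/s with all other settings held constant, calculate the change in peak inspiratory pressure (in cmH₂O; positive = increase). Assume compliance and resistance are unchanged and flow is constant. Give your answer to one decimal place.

PIP = Vt/C + R·V̇ + PEEP (constant-flow equation of motion).
Only the resistive term changes: ΔPIP = R × ΔV̇ = 12.0 × (0.5167 − 0.9167) = 12.0 × -0.4 = -4.8 cmH2O.

-4.8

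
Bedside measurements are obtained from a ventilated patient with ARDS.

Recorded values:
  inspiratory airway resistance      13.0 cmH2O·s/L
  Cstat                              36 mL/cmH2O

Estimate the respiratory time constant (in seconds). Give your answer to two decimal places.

0.47

τ = R × C = 13.0 × 36 mL/cmH2O = 13.0 × 0.036 L/cmH2O = 0.468 s.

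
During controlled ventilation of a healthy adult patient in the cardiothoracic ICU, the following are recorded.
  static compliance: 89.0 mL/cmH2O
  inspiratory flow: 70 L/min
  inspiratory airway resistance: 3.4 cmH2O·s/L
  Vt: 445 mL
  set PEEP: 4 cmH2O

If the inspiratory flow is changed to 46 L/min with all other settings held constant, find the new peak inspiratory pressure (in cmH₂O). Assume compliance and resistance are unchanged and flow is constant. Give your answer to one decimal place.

11.6

Flow: 70 L/min ÷ 60 = 1.1667 L/s.
New flow: 46 L/min ÷ 60 = 0.7667 L/s.
PIP = Vt/C + R·V̇ + PEEP (constant-flow equation of motion).
Only the resistive term changes: ΔPIP = R × ΔV̇ = 3.4 × (0.7667 − 1.1667) = 3.4 × -0.4 = -1.36 cmH2O.
Original PIP = 445/89.0 + 3.4×1.1667 + 4 = 12.967 cmH2O; new PIP = 12.967 + (-1.36) = 11.607 cmH2O.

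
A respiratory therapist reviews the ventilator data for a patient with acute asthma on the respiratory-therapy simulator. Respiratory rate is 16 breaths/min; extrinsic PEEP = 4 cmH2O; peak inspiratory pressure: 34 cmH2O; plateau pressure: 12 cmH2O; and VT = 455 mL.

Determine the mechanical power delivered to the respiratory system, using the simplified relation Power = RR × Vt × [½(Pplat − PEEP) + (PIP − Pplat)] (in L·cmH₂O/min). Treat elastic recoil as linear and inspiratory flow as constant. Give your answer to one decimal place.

189.3

Per-breath work = Vt × [½(Pplat−PEEP) + (PIP−Pplat)] = 0.455 × [0.5×8.0 + 22.0] = 0.455 × 26.0 = 11.83 L·cmH2O.
Power = 16 × 11.83 = 189.28 L·cmH2O/min.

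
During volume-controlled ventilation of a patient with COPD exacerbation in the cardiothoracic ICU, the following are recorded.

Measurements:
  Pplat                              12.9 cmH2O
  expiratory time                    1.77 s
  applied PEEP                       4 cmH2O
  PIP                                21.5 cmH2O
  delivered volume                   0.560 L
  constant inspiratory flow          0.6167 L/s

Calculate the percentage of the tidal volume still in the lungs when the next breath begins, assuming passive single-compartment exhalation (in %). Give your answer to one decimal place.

R = (PIP − Pplat)/V̇ = (21.5 − 12.9) / 0.6167 = 8.6/0.6167 = 13.945 cmH2O·s/L.
C = Vt/(Pplat − PEEP) = 560.0 / (12.9 − 4) = 560.0/8.9 = 62.921 mL/cmH2O.
τ = R × C = 13.945 × 0.06292 L/cmH2O = 0.8774 s.
Fraction remaining at end-expiration = e^(−Te/τ) = e^(−1.77/0.8774) = 0.133 → 13.3%.

13.3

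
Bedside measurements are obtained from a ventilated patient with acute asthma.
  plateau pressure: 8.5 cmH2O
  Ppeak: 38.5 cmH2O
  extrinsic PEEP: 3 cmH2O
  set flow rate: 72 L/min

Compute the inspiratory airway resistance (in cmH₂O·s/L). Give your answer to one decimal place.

25.0

Flow: 72 L/min ÷ 60 = 1.2 L/s.
Raw = (PIP − Pplat) / flow = (38.5 − 8.5) / 1.2 = 30.0 / 1.2 = 25.0 cmH2O·s/L.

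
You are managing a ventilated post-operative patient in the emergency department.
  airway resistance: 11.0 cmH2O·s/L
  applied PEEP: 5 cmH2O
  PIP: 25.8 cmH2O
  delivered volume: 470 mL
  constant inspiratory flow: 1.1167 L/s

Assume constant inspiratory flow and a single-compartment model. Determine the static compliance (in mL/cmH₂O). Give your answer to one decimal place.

55.2

Equation of motion (constant flow): PIP = Vt/C + R·V̇ + PEEP.
Vt/C = PIP − R·V̇ − PEEP = 25.8 − 11.0×1.1167 − 5 = 25.8 − 12.284 − 5 = 8.516 cmH2O.
C = Vt / 8.516 = 470 / 8.516 = 55.19 mL/cmH2O.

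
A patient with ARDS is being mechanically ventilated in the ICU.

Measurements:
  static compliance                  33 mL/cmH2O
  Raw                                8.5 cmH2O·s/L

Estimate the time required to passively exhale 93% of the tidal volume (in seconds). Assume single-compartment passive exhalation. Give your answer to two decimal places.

τ = R × C = 8.5 × 33 mL/cmH2O = 8.5 × 0.033 L/cmH2O = 0.2805 s.
Exhaled fraction f = 1 − e^(−t/τ) → t = −τ·ln(1 − f) = −0.2805·ln(0.07) = 0.7459 s.

0.75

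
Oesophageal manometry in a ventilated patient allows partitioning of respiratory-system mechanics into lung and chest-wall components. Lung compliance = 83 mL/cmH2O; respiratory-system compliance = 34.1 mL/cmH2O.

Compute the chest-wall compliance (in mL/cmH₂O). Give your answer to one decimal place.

57.9

1/Ccw = 1/Crs − 1/CL.
1/Ccw = 1/34.1 − 1/83 = 0.01728.
Ccw = 57.87 mL/cmH2O.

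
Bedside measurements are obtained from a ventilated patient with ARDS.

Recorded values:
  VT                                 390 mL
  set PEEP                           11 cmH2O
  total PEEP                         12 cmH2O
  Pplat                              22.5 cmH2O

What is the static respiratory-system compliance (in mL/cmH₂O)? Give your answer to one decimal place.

End-expiratory occlusion gives total PEEP = 12 cmH2O (intrinsic PEEP = 12 − 11 = 1). Use total PEEP for the elastic gradient.
Cstat = Vt / (Pplat − PEEPtotal) = 390 / (22.5 − 12) = 390 / 10.5 = 37.143 mL/cmH2O.

37.1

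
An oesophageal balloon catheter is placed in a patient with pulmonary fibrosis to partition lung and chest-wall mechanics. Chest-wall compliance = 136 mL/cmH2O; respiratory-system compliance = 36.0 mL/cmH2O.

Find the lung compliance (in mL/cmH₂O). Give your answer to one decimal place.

1/CL = 1/Crs − 1/Ccw.
1/CL = 1/36.0 − 1/136 = 0.02042.
CL = 48.972 mL/cmH2O.

49.0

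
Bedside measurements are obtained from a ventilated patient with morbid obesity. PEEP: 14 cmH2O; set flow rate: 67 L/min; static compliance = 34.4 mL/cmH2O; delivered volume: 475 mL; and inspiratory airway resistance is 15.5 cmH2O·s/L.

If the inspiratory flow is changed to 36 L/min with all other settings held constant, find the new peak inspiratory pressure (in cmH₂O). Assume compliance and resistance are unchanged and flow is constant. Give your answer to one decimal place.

Flow: 67 L/min ÷ 60 = 1.1167 L/s.
New flow: 36 L/min ÷ 60 = 0.6 L/s.
PIP = Vt/C + R·V̇ + PEEP (constant-flow equation of motion).
Only the resistive term changes: ΔPIP = R × ΔV̇ = 15.5 × (0.6 − 1.1167) = 15.5 × -0.5167 = -8.009 cmH2O.
Original PIP = 475/34.4 + 15.5×1.1167 + 14 = 45.117 cmH2O; new PIP = 45.117 + (-8.009) = 37.108 cmH2O.

37.1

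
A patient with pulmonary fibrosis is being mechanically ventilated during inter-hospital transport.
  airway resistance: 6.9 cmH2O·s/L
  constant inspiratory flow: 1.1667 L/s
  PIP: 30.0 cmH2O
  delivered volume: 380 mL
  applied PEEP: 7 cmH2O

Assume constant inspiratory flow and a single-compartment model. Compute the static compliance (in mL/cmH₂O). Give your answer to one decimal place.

25.4

Equation of motion (constant flow): PIP = Vt/C + R·V̇ + PEEP.
Vt/C = PIP − R·V̇ − PEEP = 30.0 − 6.9×1.1667 − 7 = 30.0 − 8.05 − 7 = 14.95 cmH2O.
C = Vt / 14.95 = 380 / 14.95 = 25.418 mL/cmH2O.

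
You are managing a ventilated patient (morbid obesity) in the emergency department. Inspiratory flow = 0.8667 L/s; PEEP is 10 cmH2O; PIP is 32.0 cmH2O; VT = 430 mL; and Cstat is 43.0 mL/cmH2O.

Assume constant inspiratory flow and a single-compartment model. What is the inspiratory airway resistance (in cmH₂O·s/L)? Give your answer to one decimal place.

Equation of motion (constant flow): PIP = Vt/C + R·V̇ + PEEP.
R·V̇ = PIP − Vt/C − PEEP = 32.0 − 430/43.0 − 10 = 32.0 − 10.0 − 10 = 12.0 cmH2O.
R = 12.0 / 0.8667 = 13.846 cmH2O·s/L.

13.8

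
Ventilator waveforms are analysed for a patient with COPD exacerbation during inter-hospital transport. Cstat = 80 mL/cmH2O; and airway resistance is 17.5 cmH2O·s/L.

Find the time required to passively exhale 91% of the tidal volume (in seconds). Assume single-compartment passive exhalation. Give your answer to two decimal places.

τ = R × C = 17.5 × 80 mL/cmH2O = 17.5 × 0.080 L/cmH2O = 1.4 s.
Exhaled fraction f = 1 − e^(−t/τ) → t = −τ·ln(1 − f) = −1.4·ln(0.09) = 3.371 s.

3.37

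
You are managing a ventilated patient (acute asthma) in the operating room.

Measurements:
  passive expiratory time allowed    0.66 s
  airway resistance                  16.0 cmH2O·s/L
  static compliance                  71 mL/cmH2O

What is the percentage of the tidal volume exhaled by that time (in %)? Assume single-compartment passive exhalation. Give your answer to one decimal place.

44.1

τ = R × C = 16.0 × 71 mL/cmH2O = 16.0 × 0.071 L/cmH2O = 1.136 s.
Passive exhalation: V(t)/V₀ = e^(−t/τ) = e^(−0.66/1.136) = 0.5593.
Fraction exhaled = 1 − 0.5593 = 0.4407 → 44.07%.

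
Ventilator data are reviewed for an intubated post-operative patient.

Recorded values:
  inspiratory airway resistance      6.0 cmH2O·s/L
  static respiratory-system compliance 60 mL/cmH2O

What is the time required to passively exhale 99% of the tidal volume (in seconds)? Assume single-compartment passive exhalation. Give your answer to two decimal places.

τ = R × C = 6.0 × 60 mL/cmH2O = 6.0 × 0.060 L/cmH2O = 0.36 s.
Exhaled fraction f = 1 − e^(−t/τ) → t = −τ·ln(1 − f) = −0.36·ln(0.01) = 1.658 s.

1.66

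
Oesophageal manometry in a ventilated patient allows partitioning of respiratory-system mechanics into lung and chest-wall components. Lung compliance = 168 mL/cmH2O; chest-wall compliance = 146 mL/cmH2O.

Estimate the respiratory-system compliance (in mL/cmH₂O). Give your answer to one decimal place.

78.1

Lung and chest wall are elastances in series: 1/Crs = 1/CL + 1/Ccw.
1/Crs = 1/168 + 1/146 = 0.0128.
Crs = 78.125 mL/cmH2O.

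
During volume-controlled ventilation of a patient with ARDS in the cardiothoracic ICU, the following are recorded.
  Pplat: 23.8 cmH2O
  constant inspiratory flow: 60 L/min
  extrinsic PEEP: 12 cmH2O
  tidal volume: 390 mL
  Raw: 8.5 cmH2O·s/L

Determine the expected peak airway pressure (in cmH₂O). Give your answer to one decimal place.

Flow: 60 L/min ÷ 60 = 1 L/s.
PIP = Pplat + Raw × flow = 23.8 + 8.5 × 1 = 23.8 + 8.5 = 32.3 cmH2O.

32.3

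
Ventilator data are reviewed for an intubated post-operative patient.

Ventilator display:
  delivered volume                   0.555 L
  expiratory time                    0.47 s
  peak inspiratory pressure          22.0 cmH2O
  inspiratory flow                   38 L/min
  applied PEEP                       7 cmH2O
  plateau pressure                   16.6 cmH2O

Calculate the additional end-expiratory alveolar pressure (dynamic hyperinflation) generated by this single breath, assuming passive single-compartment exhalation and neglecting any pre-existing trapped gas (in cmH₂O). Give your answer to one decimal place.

3.7

Flow: 38 L/min ÷ 60 = 0.6333 L/s.
R = (PIP − Pplat)/V̇ = (22.0 − 16.6) / 0.6333 = 5.4/0.6333 = 8.527 cmH2O·s/L.
C = Vt/(Pplat − PEEP) = 555.0 / (16.6 − 7) = 555.0/9.6 = 57.813 mL/cmH2O.
τ = R × C = 8.527 × 0.05781 L/cmH2O = 0.4929 s.
Fraction remaining = e^(−Te/τ) = e^(−0.47/0.4929) = 0.3854; trapped volume = 555.0 × 0.3854 = 213.9 mL.
Additional alveolar pressure from trapping ≈ V_trapped / C = 213.9 / 57.813 = 3.7 cmH2O.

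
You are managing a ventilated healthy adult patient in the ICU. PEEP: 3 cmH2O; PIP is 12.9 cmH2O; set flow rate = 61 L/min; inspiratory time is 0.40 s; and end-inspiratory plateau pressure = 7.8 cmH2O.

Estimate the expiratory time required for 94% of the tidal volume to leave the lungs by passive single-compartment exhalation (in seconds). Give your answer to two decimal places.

1.20

Flow: 61 L/min ÷ 60 = 1.0167 L/s.
Vt = flow × Ti = 1.0167 L/s × 0.40 s × 1000 mL/L = 406.68 mL.
R = (PIP − Pplat)/V̇ = (12.9 − 7.8) / 1.0167 = 5.1/1.0167 = 5.016 cmH2O·s/L.
C = Vt/(Pplat − PEEP) = 406.68 / (7.8 − 3) = 406.68/4.8 = 84.725 mL/cmH2O.
τ = R × C = 5.016 × 0.08473 L/cmH2O = 0.425 s.
t = −τ·ln(1 − 0.94) = −0.425·ln(0.06) = 1.196 s.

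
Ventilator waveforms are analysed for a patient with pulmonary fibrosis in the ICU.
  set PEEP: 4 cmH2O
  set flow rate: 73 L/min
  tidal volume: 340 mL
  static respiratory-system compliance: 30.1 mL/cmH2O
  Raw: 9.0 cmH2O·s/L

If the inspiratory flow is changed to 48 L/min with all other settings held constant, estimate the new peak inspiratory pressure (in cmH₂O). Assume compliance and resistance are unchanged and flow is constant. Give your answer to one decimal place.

Flow: 73 L/min ÷ 60 = 1.2167 L/s.
New flow: 48 L/min ÷ 60 = 0.8 L/s.
PIP = Vt/C + R·V̇ + PEEP (constant-flow equation of motion).
Only the resistive term changes: ΔPIP = R × ΔV̇ = 9.0 × (0.8 − 1.2167) = 9.0 × -0.4167 = -3.75 cmH2O.
Original PIP = 340/30.1 + 9.0×1.2167 + 4 = 26.246 cmH2O; new PIP = 26.246 + (-3.75) = 22.496 cmH2O.

22.5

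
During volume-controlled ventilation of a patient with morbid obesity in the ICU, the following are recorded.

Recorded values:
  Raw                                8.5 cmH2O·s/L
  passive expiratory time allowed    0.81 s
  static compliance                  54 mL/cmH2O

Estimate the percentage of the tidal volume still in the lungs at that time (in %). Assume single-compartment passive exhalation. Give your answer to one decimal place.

17.1

τ = R × C = 8.5 × 54 mL/cmH2O = 8.5 × 0.054 L/cmH2O = 0.459 s.
Passive exhalation: V(t)/V₀ = e^(−t/τ) = e^(−0.81/0.459) = 0.1712.
Fraction remaining = 0.1712 → 17.12%.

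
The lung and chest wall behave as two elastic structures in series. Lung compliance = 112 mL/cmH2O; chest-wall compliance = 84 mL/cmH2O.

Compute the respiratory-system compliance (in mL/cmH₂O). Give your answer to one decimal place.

48.0

Lung and chest wall are elastances in series: 1/Crs = 1/CL + 1/Ccw.
1/Crs = 1/112 + 1/84 = 0.02083.
Crs = 48.008 mL/cmH2O.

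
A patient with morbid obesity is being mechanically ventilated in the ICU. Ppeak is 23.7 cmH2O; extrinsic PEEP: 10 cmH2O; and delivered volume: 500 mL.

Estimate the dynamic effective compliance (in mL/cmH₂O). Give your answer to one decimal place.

36.5

Dynamic compliance = Vt / (PIP − PEEP) = 500 / (23.7 − 10) = 500 / 13.7 = 36.496 mL/cmH2O.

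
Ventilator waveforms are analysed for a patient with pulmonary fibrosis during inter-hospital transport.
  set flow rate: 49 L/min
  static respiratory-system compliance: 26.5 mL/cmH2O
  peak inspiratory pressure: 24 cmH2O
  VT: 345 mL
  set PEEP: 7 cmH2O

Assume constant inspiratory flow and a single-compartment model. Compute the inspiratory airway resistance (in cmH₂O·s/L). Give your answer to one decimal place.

Flow: 49 L/min ÷ 60 = 0.8167 L/s.
Equation of motion (constant flow): PIP = Vt/C + R·V̇ + PEEP.
R·V̇ = PIP − Vt/C − PEEP = 24 − 345/26.5 − 7 = 24 − 13.019 − 7 = 3.981 cmH2O.
R = 3.981 / 0.8167 = 4.874 cmH2O·s/L.

4.9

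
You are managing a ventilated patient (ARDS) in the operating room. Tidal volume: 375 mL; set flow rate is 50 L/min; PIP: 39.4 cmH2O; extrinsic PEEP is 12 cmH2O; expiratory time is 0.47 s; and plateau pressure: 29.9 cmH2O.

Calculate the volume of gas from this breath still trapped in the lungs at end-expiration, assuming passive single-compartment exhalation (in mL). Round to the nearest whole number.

52

Flow: 50 L/min ÷ 60 = 0.8333 L/s.
R = (PIP − Pplat)/V̇ = (39.4 − 29.9) / 0.8333 = 9.5/0.8333 = 11.4 cmH2O·s/L.
C = Vt/(Pplat − PEEP) = 375.0 / (29.9 − 12) = 375.0/17.9 = 20.95 mL/cmH2O.
τ = R × C = 11.4 × 0.02095 L/cmH2O = 0.2388 s.
Fraction remaining = e^(−Te/τ) = e^(−0.47/0.2388) = 0.1397.
Trapped volume = 375.0 × 0.1397 = 52.388 mL.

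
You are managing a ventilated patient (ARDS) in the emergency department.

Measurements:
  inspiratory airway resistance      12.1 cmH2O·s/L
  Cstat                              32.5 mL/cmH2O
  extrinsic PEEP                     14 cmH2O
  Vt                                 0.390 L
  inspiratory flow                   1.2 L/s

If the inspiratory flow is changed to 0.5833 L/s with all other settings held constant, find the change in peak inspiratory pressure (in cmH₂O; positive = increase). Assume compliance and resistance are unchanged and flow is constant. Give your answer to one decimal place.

PIP = Vt/C + R·V̇ + PEEP (constant-flow equation of motion).
Only the resistive term changes: ΔPIP = R × ΔV̇ = 12.1 × (0.5833 − 1.2) = 12.1 × -0.6167 = -7.462 cmH2O.

-7.5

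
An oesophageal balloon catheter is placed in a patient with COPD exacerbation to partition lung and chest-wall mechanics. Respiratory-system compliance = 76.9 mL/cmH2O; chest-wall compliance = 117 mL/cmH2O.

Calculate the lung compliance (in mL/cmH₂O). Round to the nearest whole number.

224

1/CL = 1/Crs − 1/Ccw.
1/CL = 1/76.9 − 1/117 = 0.004457.
CL = 224.37 mL/cmH2O.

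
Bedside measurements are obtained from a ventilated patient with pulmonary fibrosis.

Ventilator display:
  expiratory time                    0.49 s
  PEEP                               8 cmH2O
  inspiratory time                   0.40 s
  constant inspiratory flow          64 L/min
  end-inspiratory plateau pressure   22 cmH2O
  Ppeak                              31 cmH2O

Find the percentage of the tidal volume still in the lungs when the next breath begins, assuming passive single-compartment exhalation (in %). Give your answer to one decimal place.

14.9

Flow: 64 L/min ÷ 60 = 1.0667 L/s.
Vt = flow × Ti = 1.0667 L/s × 0.40 s × 1000 mL/L = 426.68 mL.
R = (PIP − Pplat)/V̇ = (31 − 22) / 1.0667 = 9.0/1.0667 = 8.437 cmH2O·s/L.
C = Vt/(Pplat − PEEP) = 426.68 / (22 − 8) = 426.68/14.0 = 30.477 mL/cmH2O.
τ = R × C = 8.437 × 0.03048 L/cmH2O = 0.2572 s.
Fraction remaining at end-expiration = e^(−Te/τ) = e^(−0.49/0.2572) = 0.1488 → 14.88%.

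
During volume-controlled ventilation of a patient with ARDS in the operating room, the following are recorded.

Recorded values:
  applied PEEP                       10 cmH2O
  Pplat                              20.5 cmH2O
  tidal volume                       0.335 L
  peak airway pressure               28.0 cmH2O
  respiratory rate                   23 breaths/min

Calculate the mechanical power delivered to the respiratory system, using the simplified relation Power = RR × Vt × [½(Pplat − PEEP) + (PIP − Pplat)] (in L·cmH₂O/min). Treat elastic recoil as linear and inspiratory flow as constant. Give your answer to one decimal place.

Per-breath work = Vt × [½(Pplat−PEEP) + (PIP−Pplat)] = 0.335 × [0.5×10.5 + 7.5] = 0.335 × 12.75 = 4.271 L·cmH2O.
Power = 23 × 4.271 = 98.233 L·cmH2O/min.

98.2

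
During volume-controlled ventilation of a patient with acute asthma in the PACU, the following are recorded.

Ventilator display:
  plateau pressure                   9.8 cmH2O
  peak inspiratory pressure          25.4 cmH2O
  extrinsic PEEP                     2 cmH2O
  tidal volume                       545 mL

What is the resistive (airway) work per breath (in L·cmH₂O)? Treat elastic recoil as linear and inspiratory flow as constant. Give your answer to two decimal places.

8.50

With constant inspiratory flow the resistive pressure is constant at PIP − Pplat = 25.4 − 9.8 = 15.6 cmH2O, so resistive work = 15.6 × 0.545 = 8.502 L·cmH2O.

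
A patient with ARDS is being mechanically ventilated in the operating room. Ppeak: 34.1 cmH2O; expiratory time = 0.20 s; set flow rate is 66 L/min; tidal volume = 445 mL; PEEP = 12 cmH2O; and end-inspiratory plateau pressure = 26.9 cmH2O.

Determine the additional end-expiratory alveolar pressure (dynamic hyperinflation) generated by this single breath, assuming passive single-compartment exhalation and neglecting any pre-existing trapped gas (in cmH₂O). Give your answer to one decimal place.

5.4

Flow: 66 L/min ÷ 60 = 1.1 L/s.
R = (PIP − Pplat)/V̇ = (34.1 − 26.9) / 1.1 = 7.2/1.1 = 6.545 cmH2O·s/L.
C = Vt/(Pplat − PEEP) = 445.0 / (26.9 − 12) = 445.0/14.9 = 29.866 mL/cmH2O.
τ = R × C = 6.545 × 0.02987 L/cmH2O = 0.1955 s.
Fraction remaining = e^(−Te/τ) = e^(−0.20/0.1955) = 0.3595; trapped volume = 445.0 × 0.3595 = 159.98 mL.
Additional alveolar pressure from trapping ≈ V_trapped / C = 159.98 / 29.866 = 5.357 cmH2O.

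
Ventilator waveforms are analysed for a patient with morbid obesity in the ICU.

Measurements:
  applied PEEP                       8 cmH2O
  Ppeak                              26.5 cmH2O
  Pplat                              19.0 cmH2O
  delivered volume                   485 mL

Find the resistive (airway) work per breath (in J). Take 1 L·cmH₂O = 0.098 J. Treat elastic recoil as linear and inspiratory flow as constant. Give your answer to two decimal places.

With constant inspiratory flow the resistive pressure is constant at PIP − Pplat = 26.5 − 19.0 = 7.5 cmH2O, so resistive work = 7.5 × 0.485 = 3.638 L·cmH2O.
× 0.098 J/(L·cmH2O) → 0.3565 J.

0.36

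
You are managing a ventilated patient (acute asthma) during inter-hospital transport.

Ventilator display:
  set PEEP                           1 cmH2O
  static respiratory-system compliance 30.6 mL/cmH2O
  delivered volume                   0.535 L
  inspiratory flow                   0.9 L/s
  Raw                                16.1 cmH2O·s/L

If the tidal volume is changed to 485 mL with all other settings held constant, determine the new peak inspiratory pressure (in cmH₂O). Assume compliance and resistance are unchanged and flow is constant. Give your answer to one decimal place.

PIP = Vt/C + R·V̇ + PEEP (constant-flow equation of motion).
Only the elastic term changes: ΔPIP = ΔVt / C = (485 − 535) / 30.6 = -1.634 cmH2O.
Original PIP = 535/30.6 + 16.1×0.9 + 1 = 32.974 cmH2O; new PIP = 32.974 + (-1.634) = 31.34 cmH2O.

31.3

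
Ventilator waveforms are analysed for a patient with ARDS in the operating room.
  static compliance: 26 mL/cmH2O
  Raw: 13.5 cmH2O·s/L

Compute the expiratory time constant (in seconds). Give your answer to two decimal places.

τ = R × C = 13.5 × 26 mL/cmH2O = 13.5 × 0.026 L/cmH2O = 0.351 s.

0.35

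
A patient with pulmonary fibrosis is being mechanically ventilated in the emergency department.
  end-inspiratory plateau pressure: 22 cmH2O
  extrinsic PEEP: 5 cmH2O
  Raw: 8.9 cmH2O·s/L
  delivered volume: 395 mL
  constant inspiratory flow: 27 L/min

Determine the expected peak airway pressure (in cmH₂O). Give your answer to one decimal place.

26.0

Flow: 27 L/min ÷ 60 = 0.45 L/s.
PIP = Pplat + Raw × flow = 22 + 8.9 × 0.45 = 22 + 4.005 = 26.005 cmH2O.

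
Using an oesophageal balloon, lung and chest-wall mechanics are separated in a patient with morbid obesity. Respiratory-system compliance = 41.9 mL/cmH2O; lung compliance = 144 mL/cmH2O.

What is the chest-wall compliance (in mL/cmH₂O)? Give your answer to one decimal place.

1/Ccw = 1/Crs − 1/CL.
1/Ccw = 1/41.9 − 1/144 = 0.01692.
Ccw = 59.102 mL/cmH2O.

59.1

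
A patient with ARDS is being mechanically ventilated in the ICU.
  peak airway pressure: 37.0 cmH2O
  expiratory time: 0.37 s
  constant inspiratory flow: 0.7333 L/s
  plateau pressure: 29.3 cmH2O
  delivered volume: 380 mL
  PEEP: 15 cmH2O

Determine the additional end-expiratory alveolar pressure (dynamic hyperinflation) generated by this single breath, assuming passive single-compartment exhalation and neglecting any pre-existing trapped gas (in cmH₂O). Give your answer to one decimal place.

3.8

R = (PIP − Pplat)/V̇ = (37.0 − 29.3) / 0.7333 = 7.7/0.7333 = 10.5 cmH2O·s/L.
C = Vt/(Pplat − PEEP) = 380.0 / (29.3 − 15) = 380.0/14.3 = 26.573 mL/cmH2O.
τ = R × C = 10.5 × 0.02657 L/cmH2O = 0.279 s.
Fraction remaining = e^(−Te/τ) = e^(−0.37/0.279) = 0.2655; trapped volume = 380.0 × 0.2655 = 100.89 mL.
Additional alveolar pressure from trapping ≈ V_trapped / C = 100.89 / 26.573 = 3.797 cmH2O.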